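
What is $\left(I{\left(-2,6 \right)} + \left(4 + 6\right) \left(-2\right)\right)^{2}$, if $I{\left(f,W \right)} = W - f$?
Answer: $144$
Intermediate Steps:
$\left(I{\left(-2,6 \right)} + \left(4 + 6\right) \left(-2\right)\right)^{2} = \left(\left(6 - -2\right) + \left(4 + 6\right) \left(-2\right)\right)^{2} = \left(\left(6 + 2\right) + 10 \left(-2\right)\right)^{2} = \left(8 - 20\right)^{2} = \left(-12\right)^{2} = 144$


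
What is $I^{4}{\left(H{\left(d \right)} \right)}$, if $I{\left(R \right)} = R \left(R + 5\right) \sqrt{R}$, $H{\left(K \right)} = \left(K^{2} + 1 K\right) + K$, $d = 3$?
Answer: $1822500000000$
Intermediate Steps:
$H{\left(K \right)} = K^{2} + 2 K$ ($H{\left(K \right)} = \left(K^{2} + K\right) + K = \left(K + K^{2}\right) + K = K^{2} + 2 K$)
$I{\left(R \right)} = R^{\frac{3}{2}} \left(5 + R\right)$ ($I{\left(R \right)} = R \left(5 + R\right) \sqrt{R} = R^{\frac{3}{2}} \left(5 + R\right)$)
$I^{4}{\left(H{\left(d \right)} \right)} = \left(\left(3 \left(2 + 3\right)\right)^{\frac{3}{2}} \left(5 + 3 \left(2 + 3\right)\right)\right)^{4} = \left(\left(3 \cdot 5\right)^{\frac{3}{2}} \left(5 + 3 \cdot 5\right)\right)^{4} = \left(15^{\frac{3}{2}} \left(5 + 15\right)\right)^{4} = \left(15 \sqrt{15} \cdot 20\right)^{4} = \left(300 \sqrt{15}\right)^{4} = 1822500000000$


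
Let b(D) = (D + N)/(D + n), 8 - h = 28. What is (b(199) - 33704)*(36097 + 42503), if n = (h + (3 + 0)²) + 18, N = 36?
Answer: -272851607700/103 ≈ -2.6490e+9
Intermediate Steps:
h = -20 (h = 8 - 1*28 = 8 - 28 = -20)
n = 7 (n = (-20 + (3 + 0)²) + 18 = (-20 + 3²) + 18 = (-20 + 9) + 18 = -11 + 18 = 7)
b(D) = (36 + D)/(7 + D) (b(D) = (D + 36)/(D + 7) = (36 + D)/(7 + D))
(b(199) - 33704)*(36097 + 42503) = ((36 + 199)/(7 + 199) - 33704)*(36097 + 42503) = (235/206 - 33704)*78600 = -6942789/206*78600 = -272851607700/103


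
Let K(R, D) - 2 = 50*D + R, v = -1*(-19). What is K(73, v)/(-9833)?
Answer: -1025/9833 ≈ -0.10424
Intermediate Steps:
v = 19
K(R, D) = 2 + R + 50*D (K(R, D) = 2 + (50*D + R) = 2 + (R + 50*D) = 2 + R + 50*D)
K(73, v)/(-9833) = (2 + 73 + 50*19)/(-9833) = (2 + 73 + 950)*(-1/9833) = 1025*(-1/9833) = -1025/9833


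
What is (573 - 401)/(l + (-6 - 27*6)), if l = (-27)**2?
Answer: 172/561 ≈ 0.30660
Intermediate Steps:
l = 729
(573 - 401)/(l + (-6 - 27*6)) = (573 - 401)/(729 + (-6 - 27*6)) = 172/(729 + (-6 - 162)) = 172/(729 - 168) = 172/561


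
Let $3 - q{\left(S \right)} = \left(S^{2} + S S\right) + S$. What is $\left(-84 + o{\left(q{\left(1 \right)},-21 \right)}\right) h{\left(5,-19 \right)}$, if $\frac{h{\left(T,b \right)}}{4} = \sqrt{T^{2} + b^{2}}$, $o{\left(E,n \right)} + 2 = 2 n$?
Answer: $- 512 \sqrt{386} \approx -10059.0$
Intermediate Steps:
$q{\left(S \right)} = 3 - S - 2 S^{2}$ ($q{\left(S \right)} = 3 - \left(\left(S^{2} + S S\right) + S\right) = 3 - \left(\left(S^{2} + S^{2}\right) + S\right) = 3 - \left(2 S^{2} + S\right) = 3 - \left(S + 2 S^{2}\right) = 3 - S - 2 S^{2}$)
$o{\left(E,n \right)} = -2 + 2 n$
$h{\left(T,b \right)} = 4 \sqrt{T^{2} + b^{2}}$
$\left(-84 + o{\left(q{\left(1 \right)},-21 \right)}\right) h{\left(5,-19 \right)} = \left(-84 + \left(-2 + 2 \left(-21\right)\right)\right) 4 \sqrt{5^{2} + \left(-19\right)^{2}} = \left(-84 - 44\right) 4 \sqrt{25 + 361} = \left(-84 - 44\right) 4 \sqrt{386} = - 128 \cdot 4 \sqrt{386} = - 512 \sqrt{386}$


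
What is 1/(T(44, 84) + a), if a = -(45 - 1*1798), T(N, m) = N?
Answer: 1/1797 ≈ 0.00055648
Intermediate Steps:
a = 1753 (a = -(45 - 1798) = -1*(-1753) = 1753)
1/(T(44, 84) + a) = 1/(44 + 1753) = 1/1797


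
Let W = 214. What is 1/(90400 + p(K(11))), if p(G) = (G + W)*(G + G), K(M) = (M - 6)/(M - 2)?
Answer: 81/7341710 ≈ 1.1033e-5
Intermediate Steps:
K(M) = (-6 + M)/(-2 + M)
p(G) = 2*G*(214 + G) (p(G) = (G + 214)*(G + G) = (214 + G)*(2*G) = 2*G*(214 + G))
1/(90400 + p(K(11))) = 1/(90400 + 2*((-6 + 11)/(-2 + 11))*(214 + (-6 + 11)/(-2 + 11))) = 1/(90400 + 2*(5/9)*(214 + 5/9)) = 1/(90400 + 2*(5/9)*(1931/9)) = 1/(90400 + 19310/81) = 1/(7341710/81) = 81/7341710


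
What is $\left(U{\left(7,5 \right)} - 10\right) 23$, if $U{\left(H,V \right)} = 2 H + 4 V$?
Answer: $552$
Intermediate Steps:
$\left(U{\left(7,5 \right)} - 10\right) 23 = \left(\left(2 \cdot 7 + 4 \cdot 5\right) - 10\right) 23 = \left(\left(14 + 20\right) - 10\right) 23 = \left(34 - 10\right) 23 = 24 \cdot 23 = 552$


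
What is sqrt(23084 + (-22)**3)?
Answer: 2*sqrt(3109) ≈ 111.52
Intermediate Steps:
sqrt(23084 + (-22)**3) = sqrt(23084 - 10648) = sqrt(12436) = 2*sqrt(3109)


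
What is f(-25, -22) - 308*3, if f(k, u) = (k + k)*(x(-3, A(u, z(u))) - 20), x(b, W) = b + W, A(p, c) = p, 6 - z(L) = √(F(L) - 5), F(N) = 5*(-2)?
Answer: 1326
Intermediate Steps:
F(N) = -10
z(L) = 6 - I*√15 (z(L) = 6 - √(-10 - 5) = 6 - √(-15) = 6 - I*√15)
x(b, W) = W + b
f(k, u) = 2*k*(-23 + u) (f(k, u) = (k + k)*((u - 3) - 20) = (2*k)*((-3 + u) - 20) = (2*k)*(-23 + u) = 2*k*(-23 + u))
f(-25, -22) - 308*3 = 2*(-25)*(-23 - 22) - 308*3 = 2*(-25)*(-45) - 924 = 2250 - 924 = 1326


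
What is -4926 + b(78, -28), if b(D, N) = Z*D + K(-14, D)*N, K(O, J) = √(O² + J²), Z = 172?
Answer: 8490 - 56*√1570 ≈ 6271.1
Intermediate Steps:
K(O, J) = √(J² + O²)
b(D, N) = 172*D + N*√(196 + D²) (b(D, N) = 172*D + √(D² + (-14)²)*N = 172*D + √(D² + 196)*N = 172*D + √(196 + D²)*N = 172*D + N*√(196 + D²))
-4926 + b(78, -28) = -4926 + (172*78 - 28*√(196 + 78²)) = -4926 + (13416 - 28*√(196 + 6084)) = -4926 + (13416 - 56*√1570) = 8490 - 56*√1570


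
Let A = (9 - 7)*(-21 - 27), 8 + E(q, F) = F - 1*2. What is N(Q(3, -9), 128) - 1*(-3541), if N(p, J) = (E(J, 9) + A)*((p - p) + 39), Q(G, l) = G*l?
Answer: -242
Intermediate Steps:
E(q, F) = -10 + F (E(q, F) = -8 + (F - 1*2) = -8 + (F - 2) = -8 + (-2 + F) = -10 + F)
A = -96 (A = 2*(-48) = -96)
N(p, J) = -3783 (N(p, J) = ((-10 + 9) - 96)*((p - p) + 39) = (-1 - 96)*(0 + 39) = -97*39 = -3783)
N(Q(3, -9), 128) - 1*(-3541) = -3783 - 1*(-3541) = -3783 + 3541 = -242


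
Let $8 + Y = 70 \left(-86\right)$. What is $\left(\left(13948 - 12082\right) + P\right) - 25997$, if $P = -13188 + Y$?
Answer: $-43347$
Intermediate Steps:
$Y = -6028$ ($Y = -8 + 70 \left(-86\right) = -8 - 6020 = -6028$)
$P = -19216$ ($P = -13188 - 6028 = -19216$)
$\left(\left(13948 - 12082\right) + P\right) - 25997 = \left(\left(13948 - 12082\right) - 19216\right) - 25997 = \left(1866 - 19216\right) - 25997 = -17350 - 25997 = -43347$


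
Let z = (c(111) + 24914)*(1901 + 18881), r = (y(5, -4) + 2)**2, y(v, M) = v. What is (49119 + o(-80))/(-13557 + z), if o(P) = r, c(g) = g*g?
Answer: 7024/110543459 ≈ 6.3541e-5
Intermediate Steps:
c(g) = g**2
r = 49 (r = (5 + 2)**2 = 7**2 = 49)
z = 773817770 (z = (111**2 + 24914)*(1901 + 18881) = (12321 + 24914)*20782 = 37235*20782 = 773817770)
o(P) = 49
(49119 + o(-80))/(-13557 + z) = (49119 + 49)/(-13557 + 773817770) = 49168/773804213 = 49168*(1/773804213) = 7024/110543459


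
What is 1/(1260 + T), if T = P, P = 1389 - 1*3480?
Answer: -1/831 ≈ -0.0012034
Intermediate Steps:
P = -2091 (P = 1389 - 3480 = -2091)
T = -2091
1/(1260 + T) = 1/(1260 - 2091) = 1/(-831) = -1/831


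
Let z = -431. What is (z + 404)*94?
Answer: -2538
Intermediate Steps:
(z + 404)*94 = (-431 + 404)*94 = -27*94 = -2538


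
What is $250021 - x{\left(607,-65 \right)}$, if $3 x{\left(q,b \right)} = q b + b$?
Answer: $\frac{789583}{3} \approx 2.6319 \cdot 10^{5}$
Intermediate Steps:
$x{\left(q,b \right)} = \frac{b}{3} + \frac{b q}{3}$ ($x{\left(q,b \right)} = \frac{q b + b}{3} = \frac{b q + b}{3} = \frac{b + b q}{3} = \frac{b}{3} + \frac{b q}{3}$)
$250021 - x{\left(607,-65 \right)} = 250021 - \frac{1}{3} \left(-65\right) \left(1 + 607\right) = 250021 - \frac{1}{3} \left(-65\right) 608 = 250021 - - \frac{39520}{3} = 250021 + \frac{39520}{3} = \frac{789583}{3}$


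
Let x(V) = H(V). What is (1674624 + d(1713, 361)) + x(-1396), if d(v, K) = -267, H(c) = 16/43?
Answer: 71997367/43 ≈ 1.6744e+6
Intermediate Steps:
H(c) = 16/43 (H(c) = 16*(1/43) = 16/43)
x(V) = 16/43
(1674624 + d(1713, 361)) + x(-1396) = (1674624 - 267) + 16/43 = 1674357 + 16/43 = 71997367/43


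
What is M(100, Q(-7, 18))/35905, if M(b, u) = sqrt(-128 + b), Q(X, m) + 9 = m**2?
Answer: 2*I*sqrt(7)/35905 ≈ 0.00014738*I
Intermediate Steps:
Q(X, m) = -9 + m**2
M(100, Q(-7, 18))/35905 = sqrt(-128 + 100)/35905 = sqrt(-28)*(1/35905) = (2*I*sqrt(7))*(1/35905) = 2*I*sqrt(7)/35905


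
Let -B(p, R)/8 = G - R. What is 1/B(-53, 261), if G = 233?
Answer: 1/224 ≈ 0.0044643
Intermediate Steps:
B(p, R) = -1864 + 8*R (B(p, R) = -8*(233 - R) = -1864 + 8*R)
1/B(-53, 261) = 1/(-1864 + 8*261) = 1/(-1864 + 2088) = 1/224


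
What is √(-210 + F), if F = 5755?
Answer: √5545 ≈ 74.465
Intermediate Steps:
√(-210 + F) = √(-210 + 5755) = √5545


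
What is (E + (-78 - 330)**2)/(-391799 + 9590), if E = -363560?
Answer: 197096/382209 ≈ 0.51568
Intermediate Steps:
(E + (-78 - 330)**2)/(-391799 + 9590) = (-363560 + (-78 - 330)**2)/(-391799 + 9590) = (-363560 + (-408)**2)/(-382209) = (-363560 + 166464)*(-1/382209) = -197096*(-1/382209) = 197096/382209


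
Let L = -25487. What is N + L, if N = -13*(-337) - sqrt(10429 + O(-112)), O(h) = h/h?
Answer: -21106 - sqrt(10430) ≈ -21208.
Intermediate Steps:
O(h) = 1
N = 4381 - sqrt(10430) (N = -13*(-337) - sqrt(10429 + 1) = 4381 - sqrt(10430) ≈ 4278.9)
N + L = (4381 - sqrt(10430)) - 25487 = -21106 - sqrt(10430)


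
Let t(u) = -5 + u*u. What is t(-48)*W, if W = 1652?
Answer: 3797948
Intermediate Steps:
t(u) = -5 + u²
t(-48)*W = (-5 + (-48)²)*1652 = (-5 + 2304)*1652 = 2299*1652 = 3797948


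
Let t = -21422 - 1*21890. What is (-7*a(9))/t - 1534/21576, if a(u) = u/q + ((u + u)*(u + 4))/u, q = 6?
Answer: -15571807/233624928 ≈ -0.066653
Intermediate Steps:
a(u) = 8 + 13*u/6 (a(u) = u/6 + ((u + u)*(u + 4))/u = u*(⅙) + ((2*u)*(4 + u))/u = u/6 + (2*u*(4 + u))/u = u/6 + (8 + 2*u) = 8 + 13*u/6)
t = -43312 (t = -21422 - 21890 = -43312)
(-7*a(9))/t - 1534/21576 = -7*(8 + (13/6)*9)/(-43312) - 1534/21576 = -7*(8 + 39/2)*(-1/43312) - 1534*1/21576 = -7*55/2*(-1/43312) - 767/10788 = -385/2*(-1/43312) - 767/10788 = 385/86624 - 767/10788 = -15571807/233624928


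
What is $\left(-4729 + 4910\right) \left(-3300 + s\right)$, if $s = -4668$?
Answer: $-1442208$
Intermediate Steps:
$\left(-4729 + 4910\right) \left(-3300 + s\right) = \left(-4729 + 4910\right) \left(-3300 - 4668\right) = 181 \left(-7968\right) = -1442208$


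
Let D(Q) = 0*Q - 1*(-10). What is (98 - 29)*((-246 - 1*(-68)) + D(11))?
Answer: -11592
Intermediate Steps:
D(Q) = 10 (D(Q) = 0 + 10 = 10)
(98 - 29)*((-246 - 1*(-68)) + D(11)) = (98 - 29)*((-246 - 1*(-68)) + 10) = 69*((-246 + 68) + 10) = 69*(-178 + 10) = 69*(-168) = -11592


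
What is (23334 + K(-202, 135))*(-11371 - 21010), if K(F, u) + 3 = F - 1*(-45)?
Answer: -750397294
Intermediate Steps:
K(F, u) = 42 + F (K(F, u) = -3 + (F - 1*(-45)) = -3 + (F + 45) = -3 + (45 + F) = 42 + F)
(23334 + K(-202, 135))*(-11371 - 21010) = (23334 + (42 - 202))*(-11371 - 21010) = (23334 - 160)*(-32381) = 23174*(-32381) = -750397294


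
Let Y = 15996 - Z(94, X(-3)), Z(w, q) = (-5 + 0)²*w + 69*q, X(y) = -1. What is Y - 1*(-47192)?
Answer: 60907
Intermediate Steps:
Z(w, q) = 25*w + 69*q (Z(w, q) = (-5)²*w + 69*q = 25*w + 69*q)
Y = 13715 (Y = 15996 - (25*94 + 69*(-1)) = 15996 - (2350 - 69) = 15996 - 1*2281 = 15996 - 2281 = 13715)
Y - 1*(-47192) = 13715 - 1*(-47192) = 13715 + 47192 = 60907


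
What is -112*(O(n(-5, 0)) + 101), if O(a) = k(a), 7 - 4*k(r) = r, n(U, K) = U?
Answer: -11648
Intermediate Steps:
k(r) = 7/4 - r/4
O(a) = 7/4 - a/4
-112*(O(n(-5, 0)) + 101) = -112*((7/4 - ¼*(-5)) + 101) = -112*((7/4 + 5/4) + 101) = -112*(3 + 101) = -112*104 = -11648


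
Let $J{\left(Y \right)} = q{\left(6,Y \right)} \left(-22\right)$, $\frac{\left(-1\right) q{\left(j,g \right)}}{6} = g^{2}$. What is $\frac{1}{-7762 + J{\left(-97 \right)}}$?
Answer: $\frac{1}{1234226} \approx 8.1022 \cdot 10^{-7}$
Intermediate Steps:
$q{\left(j,g \right)} = - 6 g^{2}$
$J{\left(Y \right)} = 132 Y^{2}$ ($J{\left(Y \right)} = - 6 Y^{2} \left(-22\right) = 132 Y^{2}$)
$\frac{1}{-7762 + J{\left(-97 \right)}} = \frac{1}{-7762 + 132 \left(-97\right)^{2}} = \frac{1}{-7762 + 132 \cdot 9409} = \frac{1}{-7762 + 1241988} = \frac{1}{1234226}$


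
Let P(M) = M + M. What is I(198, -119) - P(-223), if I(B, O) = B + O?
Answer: 525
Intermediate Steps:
P(M) = 2*M
I(198, -119) - P(-223) = (198 - 119) - 2*(-223) = 79 - 1*(-446) = 79 + 446 = 525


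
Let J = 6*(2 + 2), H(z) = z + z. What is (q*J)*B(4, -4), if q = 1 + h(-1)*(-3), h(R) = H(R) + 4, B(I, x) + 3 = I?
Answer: -120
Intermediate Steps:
B(I, x) = -3 + I
H(z) = 2*z
h(R) = 4 + 2*R (h(R) = 2*R + 4 = 4 + 2*R)
q = -5 (q = 1 + (4 + 2*(-1))*(-3) = 1 + (4 - 2)*(-3) = 1 + 2*(-3) = 1 - 6 = -5)
J = 24 (J = 6*4 = 24)
(q*J)*B(4, -4) = (-5*24)*(-3 + 4) = -120*1 = -120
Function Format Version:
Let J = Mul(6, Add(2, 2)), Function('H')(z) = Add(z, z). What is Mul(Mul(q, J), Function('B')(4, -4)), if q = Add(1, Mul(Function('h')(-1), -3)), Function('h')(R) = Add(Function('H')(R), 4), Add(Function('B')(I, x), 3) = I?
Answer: -120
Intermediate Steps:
Function('B')(I, x) = Add(-3, I)
Function('H')(z) = Mul(2, z)
Function('h')(R) = Add(4, Mul(2, R)) (Function('h')(R) = Add(Mul(2, R), 4) = Add(4, Mul(2, R)))
q = -5 (q = Add(1, Mul(Add(4, Mul(2, -1)), -3)) = Add(1, Mul(Add(4, -2), -3)) = Add(1, Mul(2, -3)) = Add(1, -6) = -5)
J = 24 (J = Mul(6, 4) = 24)
Mul(Mul(q, J), Function('B')(4, -4)) = Mul(Mul(-5, 24), Add(-3, 4)) = Mul(-120, 1) = -120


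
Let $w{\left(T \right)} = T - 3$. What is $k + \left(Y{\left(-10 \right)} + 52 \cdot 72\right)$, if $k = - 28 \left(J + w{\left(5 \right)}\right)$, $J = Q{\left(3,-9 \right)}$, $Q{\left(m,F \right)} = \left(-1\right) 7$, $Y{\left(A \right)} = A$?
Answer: $3874$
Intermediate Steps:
$w{\left(T \right)} = -3 + T$
$Q{\left(m,F \right)} = -7$
$J = -7$
$k = 140$ ($k = - 28 \left(-7 + \left(-3 + 5\right)\right) = - 28 \left(-7 + 2\right) = \left(-28\right) \left(-5\right) = 140$)
$k + \left(Y{\left(-10 \right)} + 52 \cdot 72\right) = 140 + \left(-10 + 52 \cdot 72\right) = 140 + \left(-10 + 3744\right) = 140 + 3734 = 3874$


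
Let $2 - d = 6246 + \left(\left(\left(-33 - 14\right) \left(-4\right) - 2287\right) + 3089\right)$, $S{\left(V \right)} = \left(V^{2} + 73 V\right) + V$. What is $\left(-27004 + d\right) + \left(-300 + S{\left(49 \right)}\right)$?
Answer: $-28511$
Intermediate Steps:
$S{\left(V \right)} = V^{2} + 74 V$
$d = -7234$ ($d = 2 - \left(6246 + \left(\left(\left(-33 - 14\right) \left(-4\right) - 2287\right) + 3089\right)\right) = 2 - \left(6246 + \left(\left(\left(-47\right) \left(-4\right) - 2287\right) + 3089\right)\right) = 2 - \left(6246 + \left(\left(188 - 2287\right) + 3089\right)\right) = 2 - \left(6246 + \left(-2099 + 3089\right)\right) = 2 - \left(6246 + 990\right) = 2 - 7236 = -7234$)
$\left(-27004 + d\right) + \left(-300 + S{\left(49 \right)}\right) = \left(-27004 - 7234\right) - \left(300 - 49 \left(74 + 49\right)\right) = -34238 + \left(-300 + 49 \cdot 123\right) = -34238 + \left(-300 + 6027\right) = -34238 + 5727 = -28511$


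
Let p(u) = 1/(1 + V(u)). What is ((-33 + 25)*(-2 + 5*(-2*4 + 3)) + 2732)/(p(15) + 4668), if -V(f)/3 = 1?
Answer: 5896/9335 ≈ 0.63160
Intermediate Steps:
V(f) = -3 (V(f) = -3*1 = -3)
p(u) = -1/2 (p(u) = 1/(1 - 3) = 1/(-2) = -1/2)
((-33 + 25)*(-2 + 5*(-2*4 + 3)) + 2732)/(p(15) + 4668) = ((-33 + 25)*(-2 + 5*(-2*4 + 3)) + 2732)/(-1/2 + 4668) = (-8*(-2 + 5*(-8 + 3)) + 2732)/(9335/2) = (-8*(-2 + 5*(-5)) + 2732)*(2/9335) = (-8*(-2 - 25) + 2732)*(2/9335) = (-8*(-27) + 2732)*(2/9335) = (216 + 2732)*(2/9335) = 2948*(2/9335) = 5896/9335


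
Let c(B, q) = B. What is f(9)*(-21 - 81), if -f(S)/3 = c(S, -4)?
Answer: 2754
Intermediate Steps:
f(S) = -3*S
f(9)*(-21 - 81) = (-3*9)*(-21 - 81) = -27*(-102) = 2754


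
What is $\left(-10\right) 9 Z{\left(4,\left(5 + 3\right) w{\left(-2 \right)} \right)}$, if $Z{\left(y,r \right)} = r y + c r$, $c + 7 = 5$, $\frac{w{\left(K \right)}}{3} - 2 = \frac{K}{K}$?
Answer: $-12960$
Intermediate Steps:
$w{\left(K \right)} = 9$ ($w{\left(K \right)} = 6 + 3 \frac{K}{K} = 6 + 3 \cdot 1 = 6 + 3 = 9$)
$c = -2$ ($c = -7 + 5 = -2$)
$Z{\left(y,r \right)} = - 2 r + r y$ ($Z{\left(y,r \right)} = r y - 2 r = - 2 r + r y$)
$\left(-10\right) 9 Z{\left(4,\left(5 + 3\right) w{\left(-2 \right)} \right)} = \left(-10\right) 9 \left(5 + 3\right) 9 \left(-2 + 4\right) = - 90 \cdot 8 \cdot 9 \cdot 2 = - 90 \cdot 72 \cdot 2 = \left(-90\right) 144 = -12960$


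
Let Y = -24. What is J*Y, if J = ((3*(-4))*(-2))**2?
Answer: -13824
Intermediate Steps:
J = 576 (J = (-12*(-2))**2 = 24**2 = 576)
J*Y = 576*(-24) = -13824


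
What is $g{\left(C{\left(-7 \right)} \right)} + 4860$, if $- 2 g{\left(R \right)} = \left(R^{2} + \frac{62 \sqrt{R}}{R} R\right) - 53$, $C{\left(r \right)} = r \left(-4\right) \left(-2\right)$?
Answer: $\frac{6637}{2} - 62 i \sqrt{14} \approx 3318.5 - 231.98 i$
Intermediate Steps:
$C{\left(r \right)} = 8 r$ ($C{\left(r \right)} = - 4 r \left(-2\right) = 8 r$)
$g{\left(R \right)} = \frac{53}{2} - 31 \sqrt{R} - \frac{R^{2}}{2}$ ($g{\left(R \right)} = - \frac{\left(R^{2} + \frac{62 \sqrt{R}}{R} R\right) - 53}{2} = - \frac{\left(R^{2} + \frac{62}{\sqrt{R}} R\right) - 53}{2} = - \frac{\left(R^{2} + 62 \sqrt{R}\right) - 53}{2} = - \frac{-53 + R^{2} + 62 \sqrt{R}}{2} = \frac{53}{2} - 31 \sqrt{R} - \frac{R^{2}}{2}$)
$g{\left(C{\left(-7 \right)} \right)} + 4860 = \left(\frac{53}{2} - 31 \sqrt{8 \left(-7\right)} - \frac{\left(8 \left(-7\right)\right)^{2}}{2}\right) + 4860 = \left(\frac{53}{2} - 31 \sqrt{-56} - \frac{\left(-56\right)^{2}}{2}\right) + 4860 = \left(\frac{53}{2} - 31 \cdot 2 i \sqrt{14} - 1568\right) + 4860 = \left(\frac{53}{2} - 62 i \sqrt{14} - 1568\right) + 4860 = \left(- \frac{3083}{2} - 62 i \sqrt{14}\right) + 4860 = \frac{6637}{2} - 62 i \sqrt{14}$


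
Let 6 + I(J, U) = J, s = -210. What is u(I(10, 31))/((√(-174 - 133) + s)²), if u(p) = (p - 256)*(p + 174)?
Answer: -44856/(210 - I*√307)² ≈ -0.99614 - 0.16739*I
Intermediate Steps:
I(J, U) = -6 + J
u(p) = (-256 + p)*(174 + p)
u(I(10, 31))/((√(-174 - 133) + s)²) = (-44544 + (-6 + 10)² - 82*(-6 + 10))/((√(-174 - 133) - 210)²) = (-44544 + 4² - 82*4)/((√(-307) - 210)²) = (-44544 + 16 - 328)/((I*√307 - 210)²) = -44856/(-210 + I*√307)²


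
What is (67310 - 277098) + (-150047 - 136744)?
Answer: -496579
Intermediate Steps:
(67310 - 277098) + (-150047 - 136744) = -209788 - 286791 = -496579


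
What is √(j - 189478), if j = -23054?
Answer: 2*I*√53133 ≈ 461.01*I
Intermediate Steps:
√(j - 189478) = √(-23054 - 189478) = √(-212532) = 2*I*√53133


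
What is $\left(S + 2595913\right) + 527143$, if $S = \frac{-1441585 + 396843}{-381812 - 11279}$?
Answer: $\frac{1227646250838}{393091} \approx 3.1231 \cdot 10^{6}$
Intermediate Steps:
$S = \frac{1044742}{393091}$ ($S = - \frac{1044742}{-393091} = \left(-1044742\right) \left(- \frac{1}{393091}\right) = \frac{1044742}{393091} \approx 2.6578$)
$\left(S + 2595913\right) + 527143 = \left(\frac{1044742}{393091} + 2595913\right) + 527143 = \frac{1020431081825}{393091} + 527143 = \frac{1227646250838}{393091}$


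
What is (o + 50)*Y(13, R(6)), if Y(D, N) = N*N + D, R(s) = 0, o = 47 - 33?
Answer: 832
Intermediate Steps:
o = 14
Y(D, N) = D + N**2 (Y(D, N) = N**2 + D = D + N**2)
(o + 50)*Y(13, R(6)) = (14 + 50)*(13 + 0**2) = 64*(13 + 0) = 64*13 = 832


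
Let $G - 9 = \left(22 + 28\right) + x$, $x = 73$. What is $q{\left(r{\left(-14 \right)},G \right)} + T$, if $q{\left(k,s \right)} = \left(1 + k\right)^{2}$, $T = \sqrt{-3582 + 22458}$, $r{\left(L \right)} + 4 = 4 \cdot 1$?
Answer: $1 + 22 \sqrt{39} \approx 138.39$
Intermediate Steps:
$r{\left(L \right)} = 0$ ($r{\left(L \right)} = -4 + 4 \cdot 1 = -4 + 4 = 0$)
$T = 22 \sqrt{39}$ ($T = \sqrt{18876} = 22 \sqrt{39} \approx 137.39$)
$G = 132$ ($G = 9 + \left(\left(22 + 28\right) + 73\right) = 9 + \left(50 + 73\right) = 9 + 123 = 132$)
$q{\left(r{\left(-14 \right)},G \right)} + T = \left(1 + 0\right)^{2} + 22 \sqrt{39} = 1^{2} + 22 \sqrt{39} = 1 + 22 \sqrt{39}$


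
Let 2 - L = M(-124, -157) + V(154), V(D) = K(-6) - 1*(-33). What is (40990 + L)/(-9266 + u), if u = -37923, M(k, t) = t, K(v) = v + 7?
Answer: -41115/47189 ≈ -0.87128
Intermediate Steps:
K(v) = 7 + v
V(D) = 34 (V(D) = (7 - 6) - 1*(-33) = 1 + 33 = 34)
L = 125 (L = 2 - (-157 + 34) = 2 - 1*(-123) = 2 + 123 = 125)
(40990 + L)/(-9266 + u) = (40990 + 125)/(-9266 - 37923) = 41115/(-47189) = 41115*(-1/47189) = -41115/47189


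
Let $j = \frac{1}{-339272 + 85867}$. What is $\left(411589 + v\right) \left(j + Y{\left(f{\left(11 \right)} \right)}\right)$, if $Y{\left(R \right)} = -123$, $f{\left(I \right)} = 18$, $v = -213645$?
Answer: $- \frac{6169680114304}{253405} \approx -2.4347 \cdot 10^{7}$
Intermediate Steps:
$j = - \frac{1}{253405}$ ($j = \frac{1}{-253405} = - \frac{1}{253405} \approx -3.9463 \cdot 10^{-6}$)
$\left(411589 + v\right) \left(j + Y{\left(f{\left(11 \right)} \right)}\right) = \left(411589 - 213645\right) \left(- \frac{1}{253405} - 123\right) = 197944 \left(- \frac{31168816}{253405}\right) = - \frac{6169680114304}{253405}$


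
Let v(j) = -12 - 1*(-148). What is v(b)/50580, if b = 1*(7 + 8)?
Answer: 34/12645 ≈ 0.0026888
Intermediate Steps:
b = 15 (b = 1*15 = 15)
v(j) = 136 (v(j) = -12 + 148 = 136)
v(b)/50580 = 136/50580 = 136*(1/50580) = 34/12645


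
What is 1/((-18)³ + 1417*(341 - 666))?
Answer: -1/466357 ≈ -2.1443e-6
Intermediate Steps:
1/((-18)³ + 1417*(341 - 666)) = 1/(-5832 + 1417*(-325)) = 1/(-5832 - 460525) = 1/(-466357) = -1/466357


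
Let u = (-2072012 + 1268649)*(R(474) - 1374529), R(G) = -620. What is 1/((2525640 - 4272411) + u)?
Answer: 1/1104742079316 ≈ 9.0519e-13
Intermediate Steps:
u = 1104743826087 (u = (-2072012 + 1268649)*(-620 - 1374529) = -803363*(-1375149) = 1104743826087)
1/((2525640 - 4272411) + u) = 1/((2525640 - 4272411) + 1104743826087) = 1/(-1746771 + 1104743826087) = 1/1104742079316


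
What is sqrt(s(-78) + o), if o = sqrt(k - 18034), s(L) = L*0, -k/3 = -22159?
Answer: 48443**(1/4) ≈ 14.836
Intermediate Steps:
k = 66477 (k = -3*(-22159) = 66477)
s(L) = 0
o = sqrt(48443) (o = sqrt(66477 - 18034) = sqrt(48443) ≈ 220.10)
sqrt(s(-78) + o) = sqrt(0 + sqrt(48443)) = sqrt(sqrt(48443)) = 48443**(1/4)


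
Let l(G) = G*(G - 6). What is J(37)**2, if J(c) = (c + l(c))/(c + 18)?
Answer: 1401856/3025 ≈ 463.42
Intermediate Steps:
l(G) = G*(-6 + G)
J(c) = (c + c*(-6 + c))/(18 + c) (J(c) = (c + c*(-6 + c))/(c + 18) = (c + c*(-6 + c))/(18 + c))
J(37)**2 = (37*(-5 + 37)/(18 + 37))**2 = (37*32/55)**2 = (37*(1/55)*32)**2 = (1184/55)**2 = 1401856/3025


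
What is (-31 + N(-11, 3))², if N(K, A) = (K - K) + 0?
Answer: 961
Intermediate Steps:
N(K, A) = 0 (N(K, A) = 0 + 0 = 0)
(-31 + N(-11, 3))² = (-31 + 0)² = (-31)² = 961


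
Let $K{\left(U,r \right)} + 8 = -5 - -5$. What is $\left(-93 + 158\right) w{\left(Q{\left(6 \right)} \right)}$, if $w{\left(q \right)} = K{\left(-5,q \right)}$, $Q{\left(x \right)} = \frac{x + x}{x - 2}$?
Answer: $-520$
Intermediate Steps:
$Q{\left(x \right)} = \frac{2 x}{-2 + x}$
$K{\left(U,r \right)} = -8$ ($K{\left(U,r \right)} = -8 - 0 = -8 + \left(-5 + 5\right) = -8 + 0 = -8$)
$w{\left(q \right)} = -8$
$\left(-93 + 158\right) w{\left(Q{\left(6 \right)} \right)} = \left(-93 + 158\right) \left(-8\right) = 65 \left(-8\right) = -520$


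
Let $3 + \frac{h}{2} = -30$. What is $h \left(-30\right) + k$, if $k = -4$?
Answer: $1976$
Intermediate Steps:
$h = -66$ ($h = -6 + 2 \left(-30\right) = -6 - 60 = -66$)
$h \left(-30\right) + k = \left(-66\right) \left(-30\right) - 4 = 1980 - 4 = 1976$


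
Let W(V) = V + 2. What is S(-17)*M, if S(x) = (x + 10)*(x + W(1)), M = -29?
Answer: -2842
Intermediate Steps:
W(V) = 2 + V
S(x) = (3 + x)*(10 + x) (S(x) = (x + 10)*(x + (2 + 1)) = (10 + x)*(x + 3) = (10 + x)*(3 + x) = (3 + x)*(10 + x))
S(-17)*M = (30 + (-17)² + 13*(-17))*(-29) = (30 + 289 - 221)*(-29) = 98*(-29) = -2842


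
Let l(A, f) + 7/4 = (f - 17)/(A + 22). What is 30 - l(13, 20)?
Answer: 4433/140 ≈ 31.664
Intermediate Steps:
l(A, f) = -7/4 + (-17 + f)/(22 + A) (l(A, f) = -7/4 + (f - 17)/(A + 22) = -7/4 + (-17 + f)/(22 + A))
30 - l(13, 20) = 30 - (-222 - 7*13 + 4*20)/(4*(22 + 13)) = 30 - (-222 - 91 + 80)/(4*35) = 30 - (-233)/(4*35) = 30 - 1*(-233/140) = 30 + 233/140 = 4433/140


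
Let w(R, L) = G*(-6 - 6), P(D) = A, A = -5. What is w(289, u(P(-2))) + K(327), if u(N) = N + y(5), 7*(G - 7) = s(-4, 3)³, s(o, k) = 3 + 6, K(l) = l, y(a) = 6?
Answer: -7047/7 ≈ -1006.7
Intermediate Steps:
s(o, k) = 9
G = 778/7 (G = 7 + (⅐)*9³ = 7 + (⅐)*729 = 7 + 729/7 = 778/7 ≈ 111.14)
P(D) = -5
u(N) = 6 + N (u(N) = N + 6 = 6 + N)
w(R, L) = -9336/7 (w(R, L) = 778*(-6 - 6)/7 = (778/7)*(-12) = -9336/7)
w(289, u(P(-2))) + K(327) = -9336/7 + 327 = -7047/7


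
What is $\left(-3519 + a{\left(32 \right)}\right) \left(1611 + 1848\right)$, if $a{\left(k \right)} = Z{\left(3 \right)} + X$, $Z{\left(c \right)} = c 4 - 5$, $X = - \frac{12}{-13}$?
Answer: $- \frac{157882596}{13} \approx -1.2145 \cdot 10^{7}$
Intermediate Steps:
$X = \frac{12}{13}$ ($X = \left(-12\right) \left(- \frac{1}{13}\right) = \frac{12}{13} \approx 0.92308$)
$Z{\left(c \right)} = -5 + 4 c$ ($Z{\left(c \right)} = 4 c - 5 = -5 + 4 c$)
$a{\left(k \right)} = \frac{103}{13}$ ($a{\left(k \right)} = \left(-5 + 4 \cdot 3\right) + \frac{12}{13} = \left(-5 + 12\right) + \frac{12}{13} = 7 + \frac{12}{13} = \frac{103}{13}$)
$\left(-3519 + a{\left(32 \right)}\right) \left(1611 + 1848\right) = \left(-3519 + \frac{103}{13}\right) \left(1611 + 1848\right) = \left(- \frac{45644}{13}\right) 3459 = - \frac{157882596}{13}$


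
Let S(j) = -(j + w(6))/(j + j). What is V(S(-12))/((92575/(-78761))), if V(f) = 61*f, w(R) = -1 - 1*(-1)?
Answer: 4804421/185150 ≈ 25.949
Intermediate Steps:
w(R) = 0 (w(R) = -1 + 1 = 0)
S(j) = -½ (S(j) = -(j + 0)/(j + j) = -j/(2*j) = -j*1/(2*j) = -1*½ = -½)
V(S(-12))/((92575/(-78761))) = (61*(-½))/((92575/(-78761))) = -61/(2*(92575*(-1/78761))) = -61/(2*(-92575/78761)) = -61/2*(-78761/92575) = 4804421/185150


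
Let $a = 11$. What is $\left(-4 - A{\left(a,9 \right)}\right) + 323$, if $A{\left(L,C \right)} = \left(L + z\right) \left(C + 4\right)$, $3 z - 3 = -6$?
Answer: $189$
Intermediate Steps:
$z = -1$ ($z = 1 + \frac{1}{3} \left(-6\right) = 1 - 2 = -1$)
$A{\left(L,C \right)} = \left(-1 + L\right) \left(4 + C\right)$ ($A{\left(L,C \right)} = \left(L - 1\right) \left(C + 4\right) = \left(-1 + L\right) \left(4 + C\right)$)
$\left(-4 - A{\left(a,9 \right)}\right) + 323 = \left(-4 - \left(-4 - 9 + 4 \cdot 11 + 9 \cdot 11\right)\right) + 323 = \left(-4 - \left(-4 - 9 + 44 + 99\right)\right) + 323 = \left(-4 - 130\right) + 323 = -134 + 323 = 189$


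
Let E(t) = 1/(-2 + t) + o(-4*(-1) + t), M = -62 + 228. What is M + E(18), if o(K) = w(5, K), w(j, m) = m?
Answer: 3009/16 ≈ 188.06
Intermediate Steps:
o(K) = K
M = 166
E(t) = 4 + t + 1/(-2 + t) (E(t) = 1/(-2 + t) + (-4*(-1) + t) = 1/(-2 + t) + (4 + t) = 4 + t + 1/(-2 + t))
M + E(18) = 166 + (-7 + 18**2 + 2*18)/(-2 + 18) = 166 + (-7 + 324 + 36)/16 = 166 + (1/16)*353 = 166 + 353/16 = 3009/16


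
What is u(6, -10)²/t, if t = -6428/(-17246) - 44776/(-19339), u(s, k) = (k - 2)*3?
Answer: 108060607656/224129497 ≈ 482.13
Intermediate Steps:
u(s, k) = -6 + 3*k (u(s, k) = (-2 + k)*3 = -6 + 3*k)
t = 448258994/166760197 (t = -6428*(-1/17246) - 44776*(-1/19339) = 3214/8623 + 44776/19339 = 448258994/166760197 ≈ 2.6880)
u(6, -10)²/t = (-6 + 3*(-10))²/(448258994/166760197) = (-6 - 30)²*(166760197/448258994) = (-36)²*(166760197/448258994) = 1296*(166760197/448258994) = 108060607656/224129497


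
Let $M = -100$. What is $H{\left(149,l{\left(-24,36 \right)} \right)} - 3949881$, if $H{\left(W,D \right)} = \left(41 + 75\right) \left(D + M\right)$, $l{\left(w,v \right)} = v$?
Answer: $-3957305$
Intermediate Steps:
$H{\left(W,D \right)} = -11600 + 116 D$ ($H{\left(W,D \right)} = \left(41 + 75\right) \left(D - 100\right) = 116 \left(-100 + D\right) = -11600 + 116 D$)
$H{\left(149,l{\left(-24,36 \right)} \right)} - 3949881 = \left(-11600 + 116 \cdot 36\right) - 3949881 = \left(-11600 + 4176\right) - 3949881 = -7424 - 3949881 = -3957305$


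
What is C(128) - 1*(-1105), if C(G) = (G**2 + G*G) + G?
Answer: 34001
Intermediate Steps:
C(G) = G + 2*G**2 (C(G) = (G**2 + G**2) + G = 2*G**2 + G = G + 2*G**2)
C(128) - 1*(-1105) = 128*(1 + 2*128) - 1*(-1105) = 128*(1 + 256) + 1105 = 128*257 + 1105 = 32896 + 1105 = 34001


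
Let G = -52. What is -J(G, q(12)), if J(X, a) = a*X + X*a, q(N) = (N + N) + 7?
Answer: 3224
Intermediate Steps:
q(N) = 7 + 2*N (q(N) = 2*N + 7 = 7 + 2*N)
J(X, a) = 2*X*a (J(X, a) = X*a + X*a = 2*X*a)
-J(G, q(12)) = -2*(-52)*(7 + 2*12) = -2*(-52)*(7 + 24) = -2*(-52)*31 = -1*(-3224) = 3224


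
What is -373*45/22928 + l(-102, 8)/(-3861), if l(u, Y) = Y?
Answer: -64990309/88525008 ≈ -0.73415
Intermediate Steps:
-373*45/22928 + l(-102, 8)/(-3861) = -373*45/22928 + 8/(-3861) = -16785*1/22928 + 8*(-1/3861) = -16785/22928 - 8/3861 = -64990309/88525008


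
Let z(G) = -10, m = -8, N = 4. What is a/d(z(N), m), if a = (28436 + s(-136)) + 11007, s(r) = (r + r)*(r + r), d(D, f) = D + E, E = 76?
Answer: 37809/22 ≈ 1718.6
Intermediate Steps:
d(D, f) = 76 + D (d(D, f) = D + 76 = 76 + D)
s(r) = 4*r**2 (s(r) = (2*r)*(2*r) = 4*r**2)
a = 113427 (a = (28436 + 4*(-136)**2) + 11007 = (28436 + 4*18496) + 11007 = (28436 + 73984) + 11007 = 102420 + 11007 = 113427)
a/d(z(N), m) = 113427/(76 - 10) = 113427/66 = 113427*(1/66) = 37809/22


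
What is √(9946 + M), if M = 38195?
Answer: 3*√5349 ≈ 219.41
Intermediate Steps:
√(9946 + M) = √(9946 + 38195) = √48141 = 3*√5349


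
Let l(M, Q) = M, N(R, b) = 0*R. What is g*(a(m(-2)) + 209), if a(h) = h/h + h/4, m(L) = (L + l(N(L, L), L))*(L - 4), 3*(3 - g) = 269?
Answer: -18460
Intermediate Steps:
N(R, b) = 0
g = -260/3 (g = 3 - ⅓*269 = 3 - 269/3 = -260/3 ≈ -86.667)
m(L) = L*(-4 + L) (m(L) = (L + 0)*(L - 4) = L*(-4 + L))
a(h) = 1 + h/4 (a(h) = 1 + h*(¼) = 1 + h/4)
g*(a(m(-2)) + 209) = -260*((1 + (-2*(-4 - 2))/4) + 209)/3 = -260*((1 + (-2*(-6))/4) + 209)/3 = -260*((1 + (¼)*12) + 209)/3 = -260*((1 + 3) + 209)/3 = -260*(4 + 209)/3 = -260/3*213 = -18460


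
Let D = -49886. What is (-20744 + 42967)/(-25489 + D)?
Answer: -22223/75375 ≈ -0.29483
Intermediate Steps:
(-20744 + 42967)/(-25489 + D) = (-20744 + 42967)/(-25489 - 49886) = 22223/(-75375) = 22223*(-1/75375) = -22223/75375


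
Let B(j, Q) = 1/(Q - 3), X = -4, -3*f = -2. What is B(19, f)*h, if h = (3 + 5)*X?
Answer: 96/7 ≈ 13.714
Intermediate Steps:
f = ⅔ (f = -⅓*(-2) = ⅔ ≈ 0.66667)
B(j, Q) = 1/(-3 + Q)
h = -32 (h = (3 + 5)*(-4) = 8*(-4) = -32)
B(19, f)*h = -32/(-3 + ⅔) = -32/(-7/3) = -3/7*(-32) = 96/7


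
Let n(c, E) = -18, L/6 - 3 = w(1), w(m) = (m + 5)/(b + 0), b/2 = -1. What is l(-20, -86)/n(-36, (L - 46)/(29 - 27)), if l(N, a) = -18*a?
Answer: -86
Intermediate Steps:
b = -2 (b = 2*(-1) = -2)
w(m) = -5/2 - m/2 (w(m) = (m + 5)/(-2 + 0) = (5 + m)/(-2) = (5 + m)*(-½) = -5/2 - m/2)
L = 0 (L = 18 + 6*(-5/2 - ½*1) = 18 + 6*(-5/2 - ½) = 18 + 6*(-3) = 18 - 18 = 0)
l(-20, -86)/n(-36, (L - 46)/(29 - 27)) = -18*(-86)/(-18) = 1548*(-1/18) = -86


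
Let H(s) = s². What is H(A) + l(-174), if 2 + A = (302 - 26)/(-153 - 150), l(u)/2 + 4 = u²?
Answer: 617695780/10201 ≈ 60553.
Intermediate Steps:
l(u) = -8 + 2*u²
A = -294/101 (A = -2 + (302 - 26)/(-153 - 150) = -2 + 276/(-303) = -2 + 276*(-1/303) = -2 - 92/101 = -294/101 ≈ -2.9109)
H(A) + l(-174) = (-294/101)² + (-8 + 2*(-174)²) = 86436/10201 + (-8 + 2*30276) = 86436/10201 + (-8 + 60552) = 86436/10201 + 60544 = 617695780/10201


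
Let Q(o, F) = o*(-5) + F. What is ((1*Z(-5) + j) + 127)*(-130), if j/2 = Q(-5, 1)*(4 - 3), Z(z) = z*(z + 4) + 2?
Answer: -24180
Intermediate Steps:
Q(o, F) = F - 5*o (Q(o, F) = -5*o + F = F - 5*o)
Z(z) = 2 + z*(4 + z) (Z(z) = z*(4 + z) + 2 = 2 + z*(4 + z))
j = 52 (j = 2*((1 - 5*(-5))*(4 - 3)) = 2*((1 + 25)*1) = 2*(26*1) = 2*26 = 52)
((1*Z(-5) + j) + 127)*(-130) = ((1*(2 + (-5)² + 4*(-5)) + 52) + 127)*(-130) = ((1*(2 + 25 - 20) + 52) + 127)*(-130) = ((1*7 + 52) + 127)*(-130) = ((7 + 52) + 127)*(-130) = (59 + 127)*(-130) = 186*(-130) = -24180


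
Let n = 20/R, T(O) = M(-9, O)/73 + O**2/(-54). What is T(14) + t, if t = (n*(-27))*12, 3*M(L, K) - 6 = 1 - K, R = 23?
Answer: -12938071/45333 ≈ -285.40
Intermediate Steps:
M(L, K) = 7/3 - K/3 (M(L, K) = 2 + (1 - K)/3 = 2 + (1/3 - K/3) = 7/3 - K/3)
T(O) = 7/219 - O**2/54 - O/219 (T(O) = (7/3 - O/3)/73 + O**2/(-54) = (7/3 - O/3)*(1/73) + O**2*(-1/54) = (7/219 - O/219) - O**2/54 = 7/219 - O**2/54 - O/219)
n = 20/23 ≈ 0.86957
t = -6480/23 (t = ((20/23)*(-27))*12 = -540/23*12 = -6480/23 ≈ -281.74)
T(14) + t = (7/219 - 1/54*14**2 - 1/219*14) - 6480/23 = (7/219 - 1/54*196 - 14/219) - 6480/23 = (7/219 - 98/27 - 14/219) - 6480/23 = -7217/1971 - 6480/23 = -12938071/45333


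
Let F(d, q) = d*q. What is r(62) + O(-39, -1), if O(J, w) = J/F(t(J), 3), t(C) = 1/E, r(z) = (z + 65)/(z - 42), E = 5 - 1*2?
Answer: -653/20 ≈ -32.650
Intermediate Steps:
E = 3 (E = 5 - 2 = 3)
r(z) = (65 + z)/(-42 + z)
t(C) = 1/3
O(J, w) = J (O(J, w) = J/(((1/3)*3)) = J/1 = J*1 = J)
r(62) + O(-39, -1) = (65 + 62)/(-42 + 62) - 39 = 127/20 - 39 = -653/20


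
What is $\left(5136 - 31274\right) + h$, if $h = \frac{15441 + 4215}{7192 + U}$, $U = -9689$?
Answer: $- \frac{65286242}{2497} \approx -26146.0$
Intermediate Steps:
$h = - \frac{19656}{2497}$ ($h = \frac{15441 + 4215}{7192 - 9689} = \frac{19656}{-2497} = 19656 \left(- \frac{1}{2497}\right) = - \frac{19656}{2497} \approx -7.8718$)
$\left(5136 - 31274\right) + h = \left(5136 - 31274\right) - \frac{19656}{2497} = -26138 - \frac{19656}{2497} = - \frac{65286242}{2497}$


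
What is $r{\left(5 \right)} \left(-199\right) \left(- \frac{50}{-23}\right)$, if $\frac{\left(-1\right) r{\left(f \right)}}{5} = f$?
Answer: $\frac{248750}{23} \approx 10815.0$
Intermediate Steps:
$r{\left(f \right)} = - 5 f$
$r{\left(5 \right)} \left(-199\right) \left(- \frac{50}{-23}\right) = \left(-5\right) 5 \left(-199\right) \left(- \frac{50}{-23}\right) = \left(-25\right) \left(-199\right) \left(\left(-50\right) \left(- \frac{1}{23}\right)\right) = 4975 \cdot \frac{50}{23} = \frac{248750}{23}$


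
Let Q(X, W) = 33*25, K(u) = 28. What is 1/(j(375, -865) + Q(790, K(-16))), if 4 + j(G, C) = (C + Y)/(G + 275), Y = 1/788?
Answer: 512200/419834581 ≈ 0.0012200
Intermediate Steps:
Q(X, W) = 825
Y = 1/788 ≈ 0.0012690
j(G, C) = -4 + (1/788 + C)/(275 + G) (j(G, C) = -4 + (C + 1/788)/(G + 275) = -4 + (1/788 + C)/(275 + G))
1/(j(375, -865) + Q(790, K(-16))) = 1/((-866799/788 - 865 - 4*375)/(275 + 375) + 825) = 1/((-866799/788 - 865 - 1500)/650 + 825) = 1/((1/650)*(-2730419/788) + 825) = 1/(-2730419/512200 + 825) = 1/(419834581/512200) = 512200/419834581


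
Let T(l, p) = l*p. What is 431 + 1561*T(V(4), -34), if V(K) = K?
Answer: -211865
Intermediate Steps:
431 + 1561*T(V(4), -34) = 431 + 1561*(4*(-34)) = 431 + 1561*(-136) = 431 - 212296 = -211865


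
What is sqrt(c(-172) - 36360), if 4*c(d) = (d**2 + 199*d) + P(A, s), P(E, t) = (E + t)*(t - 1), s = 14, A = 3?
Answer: I*sqrt(149863)/2 ≈ 193.56*I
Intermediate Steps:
P(E, t) = (-1 + t)*(E + t) (P(E, t) = (E + t)*(-1 + t) = (-1 + t)*(E + t))
c(d) = 221/4 + d**2/4 + 199*d/4 (c(d) = ((d**2 + 199*d) + (14**2 - 1*3 - 1*14 + 3*14))/4 = ((d**2 + 199*d) + (196 - 3 - 14 + 42))/4 = ((d**2 + 199*d) + 221)/4 = (221 + d**2 + 199*d)/4 = 221/4 + d**2/4 + 199*d/4)
sqrt(c(-172) - 36360) = sqrt((221/4 + (1/4)*(-172)**2 + (199/4)*(-172)) - 36360) = sqrt((221/4 + (1/4)*29584 - 8557) - 36360) = sqrt((221/4 + 7396 - 8557) - 36360) = sqrt(-4423/4 - 36360) = sqrt(-149863/4) = I*sqrt(149863)/2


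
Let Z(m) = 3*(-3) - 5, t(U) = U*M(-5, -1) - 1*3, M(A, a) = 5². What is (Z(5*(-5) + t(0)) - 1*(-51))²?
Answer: 1369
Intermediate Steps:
M(A, a) = 25
t(U) = -3 + 25*U (t(U) = U*25 - 1*3 = 25*U - 3 = -3 + 25*U)
Z(m) = -14 (Z(m) = -9 - 5 = -14)
(Z(5*(-5) + t(0)) - 1*(-51))² = (-14 - 1*(-51))² = (-14 + 51)² = 37² = 1369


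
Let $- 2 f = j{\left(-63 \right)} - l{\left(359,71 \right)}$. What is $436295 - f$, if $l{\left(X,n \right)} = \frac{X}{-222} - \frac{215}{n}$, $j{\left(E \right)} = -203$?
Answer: $\frac{13750637113}{31524} \approx 4.362 \cdot 10^{5}$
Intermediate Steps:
$l{\left(X,n \right)} = - \frac{215}{n} - \frac{X}{222}$ ($l{\left(X,n \right)} = X \left(- \frac{1}{222}\right) - \frac{215}{n} = - \frac{X}{222} - \frac{215}{n} = - \frac{215}{n} - \frac{X}{222}$)
$f = \frac{3126467}{31524}$ ($f = - \frac{-203 - \left(- \frac{215}{71} - \frac{359}{222}\right)}{2} = - \frac{-203 - - \frac{73219}{15762}}{2} = - \frac{-203 + \frac{73219}{15762}}{2} = \left(- \frac{1}{2}\right) \left(- \frac{3126467}{15762}\right) = \frac{3126467}{31524} \approx 99.177$)
$436295 - f = 436295 - \frac{3126467}{31524} = \frac{13750637113}{31524}$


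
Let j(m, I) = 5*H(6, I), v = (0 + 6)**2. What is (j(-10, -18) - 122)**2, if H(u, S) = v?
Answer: 3364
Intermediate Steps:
v = 36 (v = 6**2 = 36)
H(u, S) = 36
j(m, I) = 180 (j(m, I) = 5*36 = 180)
(j(-10, -18) - 122)**2 = (180 - 122)**2 = 58**2 = 3364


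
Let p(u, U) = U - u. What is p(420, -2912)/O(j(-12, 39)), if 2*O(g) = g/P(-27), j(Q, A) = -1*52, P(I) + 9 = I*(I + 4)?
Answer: 1019592/13 ≈ 78430.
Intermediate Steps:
P(I) = -9 + I*(4 + I) (P(I) = -9 + I*(I + 4) = -9 + I*(4 + I))
j(Q, A) = -52
O(g) = g/1224 (O(g) = (g/(-9 + (-27)² + 4*(-27)))/2 = (g/(-9 + 729 - 108))/2 = (g/612)/2 = g/1224)
p(420, -2912)/O(j(-12, 39)) = (-2912 - 1*420)/(((1/1224)*(-52))) = (-2912 - 420)/(-13/306) = -3332*(-306/13) = 1019592/13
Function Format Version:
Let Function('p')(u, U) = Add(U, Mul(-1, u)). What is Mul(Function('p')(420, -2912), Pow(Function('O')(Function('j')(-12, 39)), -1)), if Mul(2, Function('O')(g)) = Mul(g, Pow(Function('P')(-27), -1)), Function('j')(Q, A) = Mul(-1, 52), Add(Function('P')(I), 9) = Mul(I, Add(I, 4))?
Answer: Rational(1019592, 13) ≈ 78430.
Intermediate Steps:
Function('P')(I) = Add(-9, Mul(I, Add(4, I))) (Function('P')(I) = Add(-9, Mul(I, Add(I, 4))) = Add(-9, Mul(I, Add(4, I))))
Function('j')(Q, A) = -52
Function('O')(g) = Mul(Rational(1, 1224), g) (Function('O')(g) = Mul(Rational(1, 2), Mul(g, Pow(Add(-9, Pow(-27, 2), Mul(4, -27)), -1))) = Mul(Rational(1, 2), Mul(g, Pow(Add(-9, 729, -108), -1))) = Mul(Rational(1, 2), Mul(g, Pow(612, -1))) = Mul(Rational(1, 2), Mul(g, Rational(1, 612))) = Mul(Rational(1, 2), Mul(Rational(1, 612), g)) = Mul(Rational(1, 1224), g))
Mul(Function('p')(420, -2912), Pow(Function('O')(Function('j')(-12, 39)), -1)) = Mul(Add(-2912, Mul(-1, 420)), Pow(Mul(Rational(1, 1224), -52), -1)) = Mul(Add(-2912, -420), Pow(Rational(-13, 306), -1)) = Mul(-3332, Rational(-306, 13)) = Rational(1019592, 13)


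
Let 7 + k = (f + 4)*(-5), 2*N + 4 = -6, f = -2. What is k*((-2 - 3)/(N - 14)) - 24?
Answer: -541/19 ≈ -28.474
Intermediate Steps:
N = -5 (N = -2 + (½)*(-6) = -2 - 3 = -5)
k = -17 (k = -7 + (-2 + 4)*(-5) = -7 + 2*(-5) = -7 - 10 = -17)
k*((-2 - 3)/(N - 14)) - 24 = -17*(-2 - 3)/(-5 - 14) - 24 = -(-85)/(-19) - 24 = -(-85)*(-1)/19 - 24 = -17*5/19 - 24 = -85/19 - 24 = -541/19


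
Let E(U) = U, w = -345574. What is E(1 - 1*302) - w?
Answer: 345273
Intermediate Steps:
E(1 - 1*302) - w = (1 - 1*302) - 1*(-345574) = (1 - 302) + 345574 = -301 + 345574 = 345273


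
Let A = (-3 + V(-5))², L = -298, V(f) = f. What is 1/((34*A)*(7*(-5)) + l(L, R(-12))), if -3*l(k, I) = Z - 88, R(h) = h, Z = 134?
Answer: -3/228526 ≈ -1.3128e-5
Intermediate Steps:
l(k, I) = -46/3 (l(k, I) = -(134 - 88)/3 = -⅓*46 = -46/3)
A = 64 (A = (-3 - 5)² = (-8)² = 64)
1/((34*A)*(7*(-5)) + l(L, R(-12))) = 1/((34*64)*(7*(-5)) - 46/3) = 1/(2176*(-35) - 46/3) = 1/(-76160 - 46/3) = 1/(-228526/3) = -3/228526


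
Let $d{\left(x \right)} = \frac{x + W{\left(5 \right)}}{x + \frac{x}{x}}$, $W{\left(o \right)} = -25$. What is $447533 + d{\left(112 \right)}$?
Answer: $\frac{50571316}{113} \approx 4.4753 \cdot 10^{5}$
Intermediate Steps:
$d{\left(x \right)} = \frac{-25 + x}{1 + x}$ ($d{\left(x \right)} = \frac{x - 25}{x + \frac{x}{x}} = \frac{-25 + x}{x + 1} = \frac{-25 + x}{1 + x}$)
$447533 + d{\left(112 \right)} = 447533 + \frac{-25 + 112}{1 + 112} = 447533 + \frac{1}{113} \cdot 87 = 447533 + \frac{87}{113} = \frac{50571316}{113}$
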